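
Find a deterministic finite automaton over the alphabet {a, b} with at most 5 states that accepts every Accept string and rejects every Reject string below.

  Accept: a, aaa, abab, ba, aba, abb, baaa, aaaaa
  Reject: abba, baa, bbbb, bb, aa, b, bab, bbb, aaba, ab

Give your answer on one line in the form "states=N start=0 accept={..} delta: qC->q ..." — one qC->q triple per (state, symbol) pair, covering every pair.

State merging on the prefix tree: take the shortest (then alphabetical) example prefix whose next move is undefined and point that move at state 0, else 1, else 2, ...; a target is out if some Accept/Reject pair would then sit in one state with the same input left (inseparable). If every existing state is out, open a new one.
a: 0a undefined. 0a->0: no, a/aa meet in 0. Open state 1: 0a->1.
b: 0b undefined. 0b->0: ok.
aa: 1a undefined. 1a->0: no, a/aaba meet in 1. 1a->1: no, a/baa meet in 1. Open state 2: 1a->2.
ab: 1b undefined. 1b->0: no, a/abba meet in 1. 1b->1: no, a/bab meet in 1. 1b->2: ok.
aaa: 2a undefined. 2a->0: no, aaa/bbbb meet in 0. 2a->1: no, abab/baa meet in 2. 2a->2: no, aaa/baa meet in 2. Open state 3: 2a->3.
aab: 2b undefined. 2b->0: no, a/abba meet in 1. 2b->1: ok.
aaaa: 3a undefined. 3a->0: ok.
abab: 3b undefined. 3b->0: no, abab/bbbb meet in 0. 3b->1: ok.
All examples now run through 4 states with every (state, symbol) defined. Accept strings end in {1,3}, Reject strings end in {0,2}; accept={1,3}.

states=4 start=0 accept={1,3} delta: 0a->1 0b->0 1a->2 1b->2 2a->3 2b->1 3a->0 3b->1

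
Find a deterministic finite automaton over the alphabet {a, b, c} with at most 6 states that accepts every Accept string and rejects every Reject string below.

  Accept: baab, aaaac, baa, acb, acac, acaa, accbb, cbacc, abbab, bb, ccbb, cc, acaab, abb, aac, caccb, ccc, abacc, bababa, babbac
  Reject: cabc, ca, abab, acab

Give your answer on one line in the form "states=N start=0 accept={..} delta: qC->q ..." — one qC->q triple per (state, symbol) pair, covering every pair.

Fold the examples into a partial DFA from state 0: repeatedly fix the first undefined (state, symbol) met by the shortest-then-alphabetical prefix, trying targets in increasing order and rejecting any under which an Accept and a Reject string meet in one state with the same remainder; add a state when all current targets are rejected. Accepting states are where Accept strings end.
a: 0a undefined. 0a->0: ok.
b: 0b undefined. 0b->0: no, baab/abab meet in 0. Open state 1: 0b->1.
c: 0c undefined. 0c->0: no, aaaac/ca meet in 0. 0c->1: ok.
ba: 1a undefined. 1a->0: no, baab/abab meet in 1. 1a->1: no, baab/abab meet in 1 with "b" left. Open state 2: 1a->2.
bb: 1b undefined. 1b->0: ok.
cc: 1c undefined. 1c->0: ok.
baa: 2a undefined. 2a->0: ok.
bab: 2b undefined. 2b->0: no, baab/cabc meet in 1. 2b->1: no, baab/abab meet in 1. 2b->2: no, acac/cabc meet in 2 with "c" left. Open state 3: 2b->3.
cac: 2c undefined. 2c->0: ok.
baba: 3a undefined. 3a->0: no, bababa/ca meet in 2. 3a->1: ok.
babb: 3b undefined. 3b->0: ok.
cabc: 3c undefined. 3c->0: no, baa/cabc meet in 0. 3c->1: no, baab/cabc meet in 1. 3c->2: ok.
All examples now run through 4 states with every (state, symbol) defined. Accept strings end in {0,1}, Reject strings end in {2,3}; accept={0,1}.

states=4 start=0 accept={0,1} delta: 0a->0 0b->1 0c->1 1a->2 1b->0 1c->0 2a->0 2b->3 2c->0 3a->1 3b->0 3c->2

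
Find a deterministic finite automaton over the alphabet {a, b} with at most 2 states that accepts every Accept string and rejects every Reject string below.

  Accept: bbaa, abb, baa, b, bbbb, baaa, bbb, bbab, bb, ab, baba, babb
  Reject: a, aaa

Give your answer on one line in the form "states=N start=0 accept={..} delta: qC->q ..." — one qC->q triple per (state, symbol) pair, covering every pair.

states=2 start=0 accept={1} delta: 0a->0 0b->1 1a->1 1b->1

Fold the examples into a partial DFA from state 0: repeatedly fix the first undefined (state, symbol) met by the shortest-then-alphabetical prefix, trying targets in increasing order and rejecting any under which an Accept and a Reject string meet in one state with the same remainder; add a state when all current targets are rejected. Accepting states are where Accept strings end.
a: 0a undefined. 0a->0: ok.
b: 0b undefined. 0b->0: no, bbaa/a meet in 0. Open state 1: 0b->1.
ba: 1a undefined. 1a->0: no, baa/a meet in 0. 1a->1: ok.
bb: 1b undefined. 1b->0: no, bbaa/a meet in 0. 1b->1: ok.
All examples now run through 2 states with every (state, symbol) defined. Accept strings end in {1}, Reject strings end in {0}; accept={1}.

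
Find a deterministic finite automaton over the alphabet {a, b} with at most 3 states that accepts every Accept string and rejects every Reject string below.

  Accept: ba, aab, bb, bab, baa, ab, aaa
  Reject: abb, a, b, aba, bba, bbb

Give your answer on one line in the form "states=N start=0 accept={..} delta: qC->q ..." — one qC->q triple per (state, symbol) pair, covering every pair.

Grow the machine one transition at a time. Run the examples from 0; the earliest place one falls off (shortest prefix, ties alphabetical) gets sent to the lowest-numbered state that keeps every Accept/Reject pair distinguishable — a pair clashes when both reach the same state with identical unread suffix — and to a fresh state only if none does.
a: 0a undefined. 0a->0: no, ba/aba meet in 0 with "ba" left. Open state 1: 0a->1.
b: 0b undefined. 0b->0: no, ba/a meet in 1. 0b->1: ok.
aa: 1a undefined. 1a->0: no, aab/a meet in 1. 1a->1: no, ba/a meet in 1. Open state 2: 1a->2.
ab: 1b undefined. 1b->0: ok.
aaa: 2a undefined. 2a->0: ok.
aab: 2b undefined. 2b->0: ok.
All examples now run through 3 states with every (state, symbol) defined. Accept strings end in {0,2}, Reject strings end in {1}; accept={0,2}.

states=3 start=0 accept={0,2} delta: 0a->1 0b->1 1a->2 1b->0 2a->0 2b->0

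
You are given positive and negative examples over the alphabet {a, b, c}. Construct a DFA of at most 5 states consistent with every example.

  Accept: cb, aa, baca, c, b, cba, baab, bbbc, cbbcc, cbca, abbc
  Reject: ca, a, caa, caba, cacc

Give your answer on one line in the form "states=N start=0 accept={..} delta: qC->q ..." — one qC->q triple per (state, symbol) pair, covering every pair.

Grow the machine one transition at a time. Run the examples from 0; the earliest place one falls off (shortest prefix, ties alphabetical) gets sent to the lowest-numbered state that keeps every Accept/Reject pair distinguishable — a pair clashes when both reach the same state with identical unread suffix — and to a fresh state only if none does.
a: 0a undefined. 0a->0: no, aa/a meet in 0. Open state 1: 0a->1.
b: 0b undefined. 0b->0: ok.
c: 0c undefined. 0c->0: no, aa/caa meet in 1 with "a" left. 0c->1: no, aa/ca meet in 1 with "a" left. Open state 2: 0c->2.
aa: 1a undefined. 1a->0: ok.
ab: 1b undefined. 1b->0: ok.
ca: 2a undefined. 2a->0: no, aa/ca meet in 0. 2a->1: no, aa/caa meet in 0. 2a->2: no, c/ca meet in 2. Open state 3: 2a->3.
cb: 2b undefined. 2b->0: no, cba/a meet in 1. 2b->1: no, cb/a meet in 1. 2b->2: no, cba/ca meet in 3. 2b->3: no, cb/ca meet in 3. Open state 4: 2b->4.
bac: 1c undefined. 1c->0: no, baca/a meet in 1. 1c->1: ok.
caa: 3a undefined. 3a->0: no, aa/caa meet in 0. 3a->1: ok.
cab: 3b undefined. 3b->0: ok.
cac: 3c undefined. 3c->0: no, c/cacc meet in 2. 3c->1: ok.
cba: 4a undefined. 4a->0: ok.
cbb: 4b undefined. 4b->0: ok.
cbc: 4c undefined. 4c->0: no, cbca/a meet in 1. 4c->1: ok.
cbbcc: 2c undefined. 2c->0: ok.
All examples now run through 5 states with every (state, symbol) defined. Accept strings end in {0,2,4}, Reject strings end in {1,3}; accept={0,2,4}.

states=5 start=0 accept={0,2,4} delta: 0a->1 0b->0 0c->2 1a->0 1b->0 1c->1 2a->3 2b->4 2c->0 3a->1 3b->0 3c->1 4a->0 4b->0 4c->1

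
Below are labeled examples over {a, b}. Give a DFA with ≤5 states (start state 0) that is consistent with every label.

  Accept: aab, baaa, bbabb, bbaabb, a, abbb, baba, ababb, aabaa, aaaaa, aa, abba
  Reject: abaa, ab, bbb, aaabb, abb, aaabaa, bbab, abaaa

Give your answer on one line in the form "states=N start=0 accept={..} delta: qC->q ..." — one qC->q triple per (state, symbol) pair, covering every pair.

Fold the examples into a partial DFA from state 0: repeatedly fix the first undefined (state, symbol) met by the shortest-then-alphabetical prefix, trying targets in increasing order and rejecting any under which an Accept and a Reject string meet in one state with the same remainder; add a state when all current targets are rejected. Accepting states are where Accept strings end.
a: 0a undefined. 0a->0: no, aab/ab meet in 0 with "b" left. Open state 1: 0a->1.
b: 0b undefined. 0b->0: no, bbabb/abb meet in 1 with "bb" left. 0b->1: ok.
aa: 1a undefined. 1a->0: ok.
ab: 1b undefined. 1b->0: no, aab/bbb meet in 1. 1b->1: no, aab/abaa meet in 1. Open state 2: 1b->2.
aba: 2a undefined. 2a->0: no, aab/abaa meet in 1. 2a->1: no, aab/abaaa meet in 1. 2a->2: ok.
abb: 2b undefined. 2b->0: no, baaa/bbb meet in 0. 2b->1: no, aab/bbb meet in 1. 2b->2: no, bbabb/abaa meet in 2. Open state 3: 2b->3.
abba: 3a undefined. 3a->0: ok.
abbb: 3b undefined. 3b->0: ok.
All examples now run through 4 states with every (state, symbol) defined. Accept strings end in {0,1}, Reject strings end in {2,3}; accept={0,1}.

states=4 start=0 accept={0,1} delta: 0a->1 0b->1 1a->0 1b->2 2a->2 2b->3 3a->0 3b->0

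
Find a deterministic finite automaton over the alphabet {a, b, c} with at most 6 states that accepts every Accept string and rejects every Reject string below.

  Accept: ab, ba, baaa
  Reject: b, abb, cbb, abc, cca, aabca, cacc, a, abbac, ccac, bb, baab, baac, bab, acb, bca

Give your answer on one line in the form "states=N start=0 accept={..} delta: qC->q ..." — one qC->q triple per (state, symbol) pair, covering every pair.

State merging on the prefix tree: take the shortest (then alphabetical) example prefix whose next move is undefined and point that move at state 0, else 1, else 2, ...; a target is out if some Accept/Reject pair would then sit in one state with the same input left (inseparable). If every existing state is out, open a new one.
a: 0a undefined. 0a->0: no, ab/b meet in 0 with "b" left. Open state 1: 0a->1.
b: 0b undefined. 0b->0: no, ab/bab meet in 1 with "b" left. 0b->1: no, ab/bb meet in 1 with "b" left. Open state 2: 0b->2.
c: 0c undefined. 0c->0: ok.
aa: 1a undefined. 1a->0: ok.
ab: 1b undefined. 1b->0: no, ab/abc meet in 0. 1b->1: no, ab/abb meet in 1. 1b->2: no, ab/b meet in 2. Open state 3: 1b->3.
ac: 1c undefined. 1c->0: ok.
ba: 2a undefined. 2a->0: no, ab/baab meet in 3. 2a->1: no, ab/bab meet in 3. 2a->2: no, ba/b meet in 2. 2a->3: ok.
bb: 2b undefined. 2b->0: ok.
bc: 2c undefined. 2c->0: ok.
abb: 3b undefined. 3b->0: ok.
abc: 3c undefined. 3c->0: ok.
baa: 3a undefined. 3a->0: no, baaa/cca meet in 1. 3a->1: no, ab/baab meet in 3. 3a->2: ok.
All examples now run through 4 states with every (state, symbol) defined. Accept strings end in {3}, Reject strings end in {0,1,2}; accept={3}.

states=4 start=0 accept={3} delta: 0a->1 0b->2 0c->0 1a->0 1b->3 1c->0 2a->3 2b->0 2c->0 3a->2 3b->0 3c->0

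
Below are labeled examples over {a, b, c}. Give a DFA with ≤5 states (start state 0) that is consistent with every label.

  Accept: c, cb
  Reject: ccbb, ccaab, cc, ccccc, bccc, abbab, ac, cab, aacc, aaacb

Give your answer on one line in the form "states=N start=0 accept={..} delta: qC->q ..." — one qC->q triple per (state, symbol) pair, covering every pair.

states=3 start=0 accept={1} delta: 0a->1 0b->0 0c->1 1a->0 1b->1 1c->2 2a->1 2b->0 2c->0

Fold the examples into a partial DFA from state 0: repeatedly fix the first undefined (state, symbol) met by the shortest-then-alphabetical prefix, trying targets in increasing order and rejecting any under which an Accept and a Reject string meet in one state with the same remainder; add a state when all current targets are rejected. Accepting states are where Accept strings end.
a: 0a undefined. 0a->0: no, c/ac meet in 0 with "c" left. Open state 1: 0a->1.
b: 0b undefined. 0b->0: ok.
c: 0c undefined. 0c->0: no, c/ccbb meet in 0. 0c->1: ok.
aa: 1a undefined. 1a->0: ok.
ab: 1b undefined. 1b->0: no, cb/abbab meet in 0. 1b->1: ok.
ac: 1c undefined. 1c->0: no, c/ccccc meet in 1. 1c->1: no, c/ccbb meet in 1. Open state 2: 1c->2.
cca: 2a undefined. 2a->0: no, c/ccaab meet in 1. 2a->1: ok.
ccb: 2b undefined. 2b->0: ok.
ccc: 2c undefined. 2c->0: ok.
All examples now run through 3 states with every (state, symbol) defined. Accept strings end in {1}, Reject strings end in {0,2}; accept={1}.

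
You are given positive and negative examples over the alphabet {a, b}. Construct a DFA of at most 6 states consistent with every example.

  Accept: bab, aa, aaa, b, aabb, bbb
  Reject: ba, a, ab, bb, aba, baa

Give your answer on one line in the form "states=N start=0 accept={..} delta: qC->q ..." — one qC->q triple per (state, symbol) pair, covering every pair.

Grow the machine one transition at a time. Run the examples from 0; the earliest place one falls off (shortest prefix, ties alphabetical) gets sent to the lowest-numbered state that keeps every Accept/Reject pair distinguishable — a pair clashes when both reach the same state with identical unread suffix — and to a fresh state only if none does.
a: 0a undefined. 0a->0: no, aa/a meet in 0. Open state 1: 0a->1.
b: 0b undefined. 0b->0: no, bab/ab meet in 1 with "b" left. 0b->1: no, aa/ba meet in 1 with "a" left. Open state 2: 0b->2.
aa: 1a undefined. 1a->0: no, aaa/a meet in 1. 1a->1: no, aa/a meet in 1. 1a->2: no, aaa/ba meet in 2 with "a" left. Open state 3: 1a->3.
ab: 1b undefined. 1b->0: ok.
ba: 2a undefined. 2a->0: ok.
bb: 2b undefined. 2b->0: ok.
aaa: 3a undefined. 3a->0: no, aaa/ba meet in 0. 3a->1: no, aaa/a meet in 1. 3a->2: ok.
aab: 3b undefined. 3b->0: ok.
All examples now run through 4 states with every (state, symbol) defined. Accept strings end in {2,3}, Reject strings end in {0,1}; accept={2,3}.

states=4 start=0 accept={2,3} delta: 0a->1 0b->2 1a->3 1b->0 2a->0 2b->0 3a->2 3b->0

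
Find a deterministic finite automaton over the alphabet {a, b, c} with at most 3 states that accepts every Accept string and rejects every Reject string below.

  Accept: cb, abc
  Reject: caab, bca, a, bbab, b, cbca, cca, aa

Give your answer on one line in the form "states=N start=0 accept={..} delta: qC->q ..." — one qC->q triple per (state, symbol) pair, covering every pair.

State merging on the prefix tree: take the shortest (then alphabetical) example prefix whose next move is undefined and point that move at state 0, else 1, else 2, ...; a target is out if some Accept/Reject pair would then sit in one state with the same input left (inseparable). If every existing state is out, open a new one.
a: 0a undefined. 0a->0: ok.
b: 0b undefined. 0b->0: ok.
c: 0c undefined. 0c->0: no, cb/caab meet in 0. Open state 1: 0c->1.
ca: 1a undefined. 1a->0: ok.
cb: 1b undefined. 1b->0: no, cb/caab meet in 0. 1b->1: ok.
cc: 1c undefined. 1c->0: ok.
All examples now run through 2 states with every (state, symbol) defined. Accept strings end in {1}, Reject strings end in {0}; accept={1}.

states=2 start=0 accept={1} delta: 0a->0 0b->0 0c->1 1a->0 1b->1 1c->0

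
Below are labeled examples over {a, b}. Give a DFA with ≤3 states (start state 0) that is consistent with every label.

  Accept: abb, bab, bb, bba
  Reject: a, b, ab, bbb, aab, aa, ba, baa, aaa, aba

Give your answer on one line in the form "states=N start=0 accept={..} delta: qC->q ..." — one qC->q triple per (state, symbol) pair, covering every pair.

states=3 start=0 accept={2} delta: 0a->0 0b->1 1a->1 1b->2 2a->2 2b->0

Fold the examples into a partial DFA from state 0: repeatedly fix the first undefined (state, symbol) met by the shortest-then-alphabetical prefix, trying targets in increasing order and rejecting any under which an Accept and a Reject string meet in one state with the same remainder; add a state when all current targets are rejected. Accepting states are where Accept strings end.
a: 0a undefined. 0a->0: ok.
b: 0b undefined. 0b->0: no, abb/a meet in 0. Open state 1: 0b->1.
ba: 1a undefined. 1a->0: no, bab/b meet in 1. 1a->1: ok.
bb: 1b undefined. 1b->0: no, abb/a meet in 0. 1b->1: no, abb/b meet in 1. Open state 2: 1b->2.
bba: 2a undefined. 2a->0: no, bba/a meet in 0. 2a->1: no, bba/b meet in 1. 2a->2: ok.
bbb: 2b undefined. 2b->0: ok.
All examples now run through 3 states with every (state, symbol) defined. Accept strings end in {2}, Reject strings end in {0,1}; accept={2}.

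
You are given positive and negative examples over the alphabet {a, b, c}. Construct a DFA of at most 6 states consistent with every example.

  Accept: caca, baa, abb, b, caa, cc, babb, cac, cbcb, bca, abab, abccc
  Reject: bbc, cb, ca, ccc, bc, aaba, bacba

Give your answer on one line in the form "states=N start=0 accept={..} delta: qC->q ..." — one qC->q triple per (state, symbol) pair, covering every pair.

State merging on the prefix tree: take the shortest (then alphabetical) example prefix whose next move is undefined and point that move at state 0, else 1, else 2, ...; a target is out if some Accept/Reject pair would then sit in one state with the same input left (inseparable). If every existing state is out, open a new one.
a: 0a undefined. 0a->0: ok.
b: 0b undefined. 0b->0: no, baa/aaba meet in 0. Open state 1: 0b->1.
c: 0c undefined. 0c->0: no, caca/ca meet in 0. 0c->1: no, abb/cb meet in 1 with "b" left. Open state 2: 0c->2.
ba: 1a undefined. 1a->0: no, baa/aaba meet in 0. 1a->1: no, baa/aaba meet in 1. 1a->2: no, baa/ca meet in 2 with "a" left. Open state 3: 1a->3.
bb: 1b undefined. 1b->0: ok.
bc: 1c undefined. 1c->0: no, abb/bc meet in 0. 1c->1: no, b/bc meet in 1. 1c->2: no, bca/ca meet in 2 with "a" left. 1c->3: ok.
ca: 2a undefined. 2a->0: no, caca/ca meet in 0. 2a->1: no, b/ca meet in 1. 2a->2: no, caa/bbc meet in 2. 2a->3: ok.
cb: 2b undefined. 2b->0: no, abb/cb meet in 0. 2b->1: no, b/cb meet in 1. 2b->2: ok.
cc: 2c undefined. 2c->0: ok.
baa: 3a undefined. 3a->0: ok.
bab: 3b undefined. 3b->0: ok.
bac: 3c undefined. 3c->0: no, abccc/bbc meet in 2. 3c->1: no, caca/ca meet in 3. 3c->2: no, caca/ca meet in 3. 3c->3: no, caca/bacba meet in 0. Open state 4: 3c->4.
bacb: 4b undefined. 4b->0: no, baa/bacba meet in 0. 4b->1: ok.
caca: 4a undefined. 4a->0: ok.
abccc: 4c undefined. 4c->0: ok.
All examples now run through 5 states with every (state, symbol) defined. Accept strings end in {0,1,4}, Reject strings end in {2,3}; accept={0,1,4}.

states=5 start=0 accept={0,1,4} delta: 0a->0 0b->1 0c->2 1a->3 1b->0 1c->3 2a->3 2b->2 2c->0 3a->0 3b->0 3c->4 4a->0 4b->1 4c->0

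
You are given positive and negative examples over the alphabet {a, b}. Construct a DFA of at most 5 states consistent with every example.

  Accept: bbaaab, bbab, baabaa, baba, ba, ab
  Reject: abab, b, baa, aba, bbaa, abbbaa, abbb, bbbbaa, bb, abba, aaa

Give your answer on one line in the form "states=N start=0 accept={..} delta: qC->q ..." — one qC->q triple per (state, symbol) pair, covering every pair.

Grow the machine one transition at a time. Run the examples from 0; the earliest place one falls off (shortest prefix, ties alphabetical) gets sent to the lowest-numbered state that keeps every Accept/Reject pair distinguishable — a pair clashes when both reach the same state with identical unread suffix — and to a fresh state only if none does.
a: 0a undefined. 0a->0: no, ba/aba meet in 0 with "ba" left. Open state 1: 0a->1.
b: 0b undefined. 0b->0: no, baba/aba meet in 1 with "ba" left. 0b->1: no, bbab/abab meet in 1 with "bab" left. Open state 2: 0b->2.
aa: 1a undefined. 1a->0: ok.
ab: 1b undefined. 1b->0: no, ba/abba meet in 2 with "a" left. 1b->1: no, ab/abbbaa meet in 1. 1b->2: no, ba/aba meet in 2 with "a" left. Open state 3: 1b->3.
ba: 2a undefined. 2a->0: ok.
bb: 2b undefined. 2b->0: no, baba/bbaa meet in 0. 2b->1: no, bbaaab/b meet in 2. 2b->2: no, bbaaab/b meet in 2. 2b->3: no, bbab/abab meet in 3 with "ab" left. Open state 4: 2b->4.
aba: 3a undefined. 3a->0: no, baabaa/baa meet in 1. 3a->1: no, ab/abab meet in 3. 3a->2: ok.
abb: 3b undefined. 3b->0: ok.
bba: 4a undefined. 4a->0: no, bbaaab/b meet in 2. 4a->1: no, baabaa/bbaa meet in 0. 4a->2: no, bbab/abab meet in 4. 4a->3: no, bbaaab/b meet in 2. 4a->4: ok.
bbb: 4b undefined. 4b->0: ok.
All examples now run through 5 states with every (state, symbol) defined. Accept strings end in {0,3}, Reject strings end in {1,2,4}; accept={0,3}.

states=5 start=0 accept={0,3} delta: 0a->1 0b->2 1a->0 1b->3 2a->0 2b->4 3a->2 3b->0 4a->4 4b->0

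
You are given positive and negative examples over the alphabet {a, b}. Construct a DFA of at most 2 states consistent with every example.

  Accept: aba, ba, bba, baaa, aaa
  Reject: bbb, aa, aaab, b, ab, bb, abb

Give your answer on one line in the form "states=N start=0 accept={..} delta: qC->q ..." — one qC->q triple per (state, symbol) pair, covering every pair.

states=2 start=0 accept={1} delta: 0a->1 0b->0 1a->0 1b->0

Grow the machine one transition at a time. Run the examples from 0; the earliest place one falls off (shortest prefix, ties alphabetical) gets sent to the lowest-numbered state that keeps every Accept/Reject pair distinguishable — a pair clashes when both reach the same state with identical unread suffix — and to a fresh state only if none does.
a: 0a undefined. 0a->0: no, aaa/aa meet in 0. Open state 1: 0a->1.
b: 0b undefined. 0b->0: ok.
aa: 1a undefined. 1a->0: ok.
ab: 1b undefined. 1b->0: ok.
All examples now run through 2 states with every (state, symbol) defined. Accept strings end in {1}, Reject strings end in {0}; accept={1}.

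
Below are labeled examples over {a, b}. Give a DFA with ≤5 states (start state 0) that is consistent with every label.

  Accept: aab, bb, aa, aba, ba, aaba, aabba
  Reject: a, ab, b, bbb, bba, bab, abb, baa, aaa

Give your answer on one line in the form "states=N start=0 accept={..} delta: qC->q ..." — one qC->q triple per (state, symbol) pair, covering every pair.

states=5 start=0 accept={0,3,4} delta: 0a->1 0b->2 1a->3 1b->1 2a->0 2b->0 3a->1 3b->4 4a->0 4b->1

Fold the examples into a partial DFA from state 0: repeatedly fix the first undefined (state, symbol) met by the shortest-then-alphabetical prefix, trying targets in increasing order and rejecting any under which an Accept and a Reject string meet in one state with the same remainder; add a state when all current targets are rejected. Accepting states are where Accept strings end.
a: 0a undefined. 0a->0: no, aab/ab meet in 0 with "b" left. Open state 1: 0a->1.
b: 0b undefined. 0b->0: no, bb/b meet in 0. 0b->1: no, aab/bab meet in 1 with "ab" left. Open state 2: 0b->2.
aa: 1a undefined. 1a->0: no, aab/b meet in 2. 1a->1: no, aab/ab meet in 1 with "b" left. 1a->2: no, aa/b meet in 2. Open state 3: 1a->3.
ab: 1b undefined. 1b->0: no, aba/a meet in 1. 1b->1: ok.
ba: 2a undefined. 2a->0: ok.
bb: 2b undefined. 2b->0: ok.
aaa: 3a undefined. 3a->0: no, bb/aaa meet in 0. 3a->1: ok.
aab: 3b undefined. 3b->0: no, aaba/a meet in 1. 3b->1: no, aab/a meet in 1. 3b->2: no, aab/b meet in 2. 3b->3: no, aaba/a meet in 1. Open state 4: 3b->4.
aaba: 4a undefined. 4a->0: ok.
aabb: 4b undefined. 4b->0: no, aabba/a meet in 1. 4b->1: ok.
All examples now run through 5 states with every (state, symbol) defined. Accept strings end in {0,3,4}, Reject strings end in {1,2}; accept={0,3,4}.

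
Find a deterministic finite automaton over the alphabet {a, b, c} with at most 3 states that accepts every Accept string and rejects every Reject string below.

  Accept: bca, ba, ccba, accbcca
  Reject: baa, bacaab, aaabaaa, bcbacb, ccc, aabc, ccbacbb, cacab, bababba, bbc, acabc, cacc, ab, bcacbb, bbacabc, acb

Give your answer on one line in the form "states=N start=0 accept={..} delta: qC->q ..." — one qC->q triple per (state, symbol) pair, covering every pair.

Fold the examples into a partial DFA from state 0: repeatedly fix the first undefined (state, symbol) met by the shortest-then-alphabetical prefix, trying targets in increasing order and rejecting any under which an Accept and a Reject string meet in one state with the same remainder; add a state when all current targets are rejected. Accepting states are where Accept strings end.
a: 0a undefined. 0a->0: ok.
b: 0b undefined. 0b->0: no, ba/baa meet in 0. Open state 1: 0b->1.
c: 0c undefined. 0c->0: ok.
ba: 1a undefined. 1a->0: no, ba/baa meet in 0. 1a->1: no, ba/baa meet in 1. Open state 2: 1a->2.
bb: 1b undefined. 1b->0: ok.
bc: 1c undefined. 1c->0: no, bca/ccc meet in 0. 1c->1: ok.
baa: 2a undefined. 2a->0: ok.
bab: 2b undefined. 2b->0: ok.
bac: 2c undefined. 2c->0: ok.
All examples now run through 3 states with every (state, symbol) defined. Accept strings end in {2}, Reject strings end in {0,1}; accept={2}.

states=3 start=0 accept={2} delta: 0a->0 0b->1 0c->0 1a->2 1b->0 1c->1 2a->0 2b->0 2c->0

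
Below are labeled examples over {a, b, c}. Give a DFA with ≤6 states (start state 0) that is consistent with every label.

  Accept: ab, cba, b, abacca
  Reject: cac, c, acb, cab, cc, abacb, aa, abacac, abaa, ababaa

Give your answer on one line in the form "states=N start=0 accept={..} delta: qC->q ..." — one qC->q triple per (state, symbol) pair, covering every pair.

Grow the machine one transition at a time. Run the examples from 0; the earliest place one falls off (shortest prefix, ties alphabetical) gets sent to the lowest-numbered state that keeps every Accept/Reject pair distinguishable — a pair clashes when both reach the same state with identical unread suffix — and to a fresh state only if none does.
a: 0a undefined. 0a->0: ok.
b: 0b undefined. 0b->0: no, ab/aa meet in 0. Open state 1: 0b->1.
c: 0c undefined. 0c->0: no, ab/acb meet in 1. 0c->1: no, ab/c meet in 1. Open state 2: 0c->2.
ca: 2a undefined. 2a->0: no, ab/cab meet in 1. 2a->1: ok.
cb: 2b undefined. 2b->0: no, cba/acb meet in 0. 2b->1: no, ab/acb meet in 1. 2b->2: ok.
cc: 2c undefined. 2c->0: ok.
aba: 1a undefined. 1a->0: no, abacca/cc meet in 0. 1a->1: no, ab/abaa meet in 1. 1a->2: no, ab/abacb meet in 1. Open state 3: 1a->3.
cab: 1b undefined. 1b->0: ok.
cac: 1c undefined. 1c->0: ok.
abaa: 3a undefined. 3a->0: ok.
abab: 3b undefined. 3b->0: ok.
abac: 3c undefined. 3c->0: no, ab/abacb meet in 1. 3c->1: no, ab/abacac meet in 1. 3c->2: no, abacca/cac meet in 0. 3c->3: no, abacca/cac meet in 0. Open state 4: 3c->4.
abaca: 4a undefined. 4a->0: ok.
abacb: 4b undefined. 4b->0: ok.
abacc: 4c undefined. 4c->0: no, abacca/cac meet in 0. 4c->1: ok.
All examples now run through 5 states with every (state, symbol) defined. Accept strings end in {1,3}, Reject strings end in {0,2}; accept={1,3}.

states=5 start=0 accept={1,3} delta: 0a->0 0b->1 0c->2 1a->3 1b->0 1c->0 2a->1 2b->2 2c->0 3a->0 3b->0 3c->4 4a->0 4b->0 4c->1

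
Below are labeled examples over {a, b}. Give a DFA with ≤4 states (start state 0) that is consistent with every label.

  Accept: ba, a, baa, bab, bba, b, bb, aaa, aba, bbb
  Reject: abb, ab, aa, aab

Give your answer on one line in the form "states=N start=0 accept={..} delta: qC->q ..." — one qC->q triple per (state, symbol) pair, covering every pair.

states=4 start=0 accept={0,1,2} delta: 0a->1 0b->2 1a->3 1b->3 2a->0 2b->0 3a->0 3b->3

Fold the examples into a partial DFA from state 0: repeatedly fix the first undefined (state, symbol) met by the shortest-then-alphabetical prefix, trying targets in increasing order and rejecting any under which an Accept and a Reject string meet in one state with the same remainder; add a state when all current targets are rejected. Accepting states are where Accept strings end.
a: 0a undefined. 0a->0: no, a/aa meet in 0. Open state 1: 0a->1.
b: 0b undefined. 0b->0: no, baa/aa meet in 1 with "a" left. 0b->1: no, ba/aa meet in 1 with "a" left. Open state 2: 0b->2.
aa: 1a undefined. 1a->0: no, b/aab meet in 2. 1a->1: no, a/aa meet in 1. 1a->2: no, b/aa meet in 2. Open state 3: 1a->3.
ab: 1b undefined. 1b->0: no, b/abb meet in 2. 1b->1: no, a/abb meet in 1. 1b->2: no, b/ab meet in 2. 1b->3: ok.
ba: 2a undefined. 2a->0: ok.
bb: 2b undefined. 2b->0: ok.
aaa: 3a undefined. 3a->0: ok.
aab: 3b undefined. 3b->0: no, ba/abb meet in 0. 3b->1: no, a/abb meet in 1. 3b->2: no, bab/abb meet in 2. 3b->3: ok.
All examples now run through 4 states with every (state, symbol) defined. Accept strings end in {0,1,2}, Reject strings end in {3}; accept={0,1,2}.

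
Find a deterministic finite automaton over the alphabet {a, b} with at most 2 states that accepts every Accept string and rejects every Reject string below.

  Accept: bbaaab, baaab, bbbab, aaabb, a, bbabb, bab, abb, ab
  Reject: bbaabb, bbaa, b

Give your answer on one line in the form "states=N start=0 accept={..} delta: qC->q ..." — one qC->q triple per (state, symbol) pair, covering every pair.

states=2 start=0 accept={1} delta: 0a->1 0b->0 1a->0 1b->1

Grow the machine one transition at a time. Run the examples from 0; the earliest place one falls off (shortest prefix, ties alphabetical) gets sent to the lowest-numbered state that keeps every Accept/Reject pair distinguishable — a pair clashes when both reach the same state with identical unread suffix — and to a fresh state only if none does.
a: 0a undefined. 0a->0: no, ab/b meet in 0 with "b" left. Open state 1: 0a->1.
b: 0b undefined. 0b->0: ok.
aa: 1a undefined. 1a->0: ok.
ab: 1b undefined. 1b->0: no, bbaaab/bbaabb meet in 0. 1b->1: ok.
All examples now run through 2 states with every (state, symbol) defined. Accept strings end in {1}, Reject strings end in {0}; accept={1}.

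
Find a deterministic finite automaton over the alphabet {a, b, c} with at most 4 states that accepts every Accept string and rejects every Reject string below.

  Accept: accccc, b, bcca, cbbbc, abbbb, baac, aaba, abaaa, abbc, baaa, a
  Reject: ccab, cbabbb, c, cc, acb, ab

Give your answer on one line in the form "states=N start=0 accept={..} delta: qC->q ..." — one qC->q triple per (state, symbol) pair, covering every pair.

Grow the machine one transition at a time. Run the examples from 0; the earliest place one falls off (shortest prefix, ties alphabetical) gets sent to the lowest-numbered state that keeps every Accept/Reject pair distinguishable — a pair clashes when both reach the same state with identical unread suffix — and to a fresh state only if none does.
a: 0a undefined. 0a->0: no, b/ab meet in 0 with "b" left. Open state 1: 0a->1.
b: 0b undefined. 0b->0: ok.
c: 0c undefined. 0c->0: no, b/c meet in 0. 0c->1: no, a/c meet in 1. Open state 2: 0c->2.
aa: 1a undefined. 1a->0: no, baac/c meet in 2. 1a->1: ok.
ab: 1b undefined. 1b->0: no, b/ab meet in 0. 1b->1: no, abbbb/ab meet in 1. 1b->2: ok.
ac: 1c undefined. 1c->0: no, b/acb meet in 0. 1c->1: ok.
cb: 2b undefined. 2b->0: no, b/cbabbb meet in 0. 2b->1: ok.
cc: 2c undefined. 2c->0: no, b/cc meet in 0. 2c->1: no, accccc/cc meet in 1. 2c->2: ok.
aba: 2a undefined. 2a->0: no, b/ccab meet in 0. 2a->1: ok.
All examples now run through 3 states with every (state, symbol) defined. Accept strings end in {0,1}, Reject strings end in {2}; accept={0,1}.

states=3 start=0 accept={0,1} delta: 0a->1 0b->0 0c->2 1a->1 1b->2 1c->1 2a->1 2b->1 2c->2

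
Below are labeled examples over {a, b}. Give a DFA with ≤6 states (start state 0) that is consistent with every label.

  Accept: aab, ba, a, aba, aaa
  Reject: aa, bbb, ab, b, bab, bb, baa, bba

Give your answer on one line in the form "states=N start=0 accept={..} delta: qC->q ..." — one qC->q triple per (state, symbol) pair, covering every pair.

states=5 start=0 accept={1} delta: 0a->1 0b->2 1a->3 1b->0 2a->1 2b->4 3a->1 3b->1 4a->0 4b->0

Grow the machine one transition at a time. Run the examples from 0; the earliest place one falls off (shortest prefix, ties alphabetical) gets sent to the lowest-numbered state that keeps every Accept/Reject pair distinguishable — a pair clashes when both reach the same state with identical unread suffix — and to a fresh state only if none does.
a: 0a undefined. 0a->0: no, aab/ab meet in 0 with "b" left. Open state 1: 0a->1.
b: 0b undefined. 0b->0: no, ba/bba meet in 1. 0b->1: no, aab/bab meet in 1 with "ab" left. Open state 2: 0b->2.
aa: 1a undefined. 1a->0: no, aab/b meet in 2. 1a->1: no, aab/ab meet in 1 with "b" left. 1a->2: no, aab/bb meet in 2 with "b" left. Open state 3: 1a->3.
ab: 1b undefined. 1b->0: ok.
ba: 2a undefined. 2a->0: no, ba/ab meet in 0. 2a->1: ok.
bb: 2b undefined. 2b->0: no, ba/bba meet in 1. 2b->1: no, ba/bb meet in 1. 2b->2: no, ba/bba meet in 1. 2b->3: no, aab/bbb meet in 3 with "b" left. Open state 4: 2b->4.
aaa: 3a undefined. 3a->0: no, aaa/ab meet in 0. 3a->1: ok.
aab: 3b undefined. 3b->0: no, aab/ab meet in 0. 3b->1: ok.
bba: 4a undefined. 4a->0: ok.
bbb: 4b undefined. 4b->0: ok.
All examples now run through 5 states with every (state, symbol) defined. Accept strings end in {1}, Reject strings end in {0,2,3,4}; accept={1}.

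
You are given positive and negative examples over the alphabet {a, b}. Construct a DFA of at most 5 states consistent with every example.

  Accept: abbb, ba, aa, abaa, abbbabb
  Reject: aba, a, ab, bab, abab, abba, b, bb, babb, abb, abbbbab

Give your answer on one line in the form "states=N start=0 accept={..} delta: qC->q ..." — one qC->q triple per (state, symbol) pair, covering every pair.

State merging on the prefix tree: take the shortest (then alphabetical) example prefix whose next move is undefined and point that move at state 0, else 1, else 2, ...; a target is out if some Accept/Reject pair would then sit in one state with the same input left (inseparable). If every existing state is out, open a new one.
a: 0a undefined. 0a->0: no, ba/aba meet in 0 with "ba" left. Open state 1: 0a->1.
b: 0b undefined. 0b->0: no, ba/a meet in 1. 0b->1: ok.
aa: 1a undefined. 1a->0: ok.
ab: 1b undefined. 1b->0: no, abbb/ab meet in 0. 1b->1: no, abbb/a meet in 1. Open state 2: 1b->2.
aba: 2a undefined. 2a->0: no, ba/aba meet in 0. 2a->1: ok.
abb: 2b undefined. 2b->0: no, abbb/aba meet in 1. 2b->1: no, abbb/ab meet in 2. 2b->2: no, abbb/ab meet in 2. Open state 3: 2b->3.
abba: 3a undefined. 3a->0: no, ba/abba meet in 0. 3a->1: ok.
abbb: 3b undefined. 3b->0: no, abbbabb/abb meet in 3. 3b->1: no, abbb/aba meet in 1. 3b->2: no, abbb/ab meet in 2. 3b->3: no, abbb/abb meet in 3. Open state 4: 3b->4.
abbba: 4a undefined. 4a->0: no, abbbabb/ab meet in 2. 4a->1: no, abbbabb/abb meet in 3. 4a->2: ok.
abbbb: 4b undefined. 4b->0: ok.
All examples now run through 5 states with every (state, symbol) defined. Accept strings end in {0,4}, Reject strings end in {1,2,3}; accept={0,4}.

states=5 start=0 accept={0,4} delta: 0a->1 0b->1 1a->0 1b->2 2a->1 2b->3 3a->1 3b->4 4a->2 4b->0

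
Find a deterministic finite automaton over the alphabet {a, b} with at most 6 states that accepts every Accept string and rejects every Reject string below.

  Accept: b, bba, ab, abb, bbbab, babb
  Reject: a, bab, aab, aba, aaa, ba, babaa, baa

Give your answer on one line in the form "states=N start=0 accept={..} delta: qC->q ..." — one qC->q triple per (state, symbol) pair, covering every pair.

Grow the machine one transition at a time. Run the examples from 0; the earliest place one falls off (shortest prefix, ties alphabetical) gets sent to the lowest-numbered state that keeps every Accept/Reject pair distinguishable — a pair clashes when both reach the same state with identical unread suffix — and to a fresh state only if none does.
a: 0a undefined. 0a->0: no, b/aab meet in 0 with "b" left. Open state 1: 0a->1.
b: 0b undefined. 0b->0: no, bba/a meet in 1. 0b->1: no, b/a meet in 1. Open state 2: 0b->2.
aa: 1a undefined. 1a->0: no, b/aab meet in 2. 1a->1: no, ab/aab meet in 1 with "b" left. 1a->2: ok.
ab: 1b undefined. 1b->0: ok.
ba: 2a undefined. 2a->0: no, b/bab meet in 2. 2a->1: no, b/babaa meet in 2. 2a->2: no, b/aaa meet in 2. Open state 3: 2a->3.
bb: 2b undefined. 2b->0: no, bba/a meet in 1. 2b->1: ok.
baa: 3a undefined. 3a->0: no, ab/baa meet in 0. 3a->1: ok.
bab: 3b undefined. 3b->0: no, b/babaa meet in 2. 3b->1: ok.
All examples now run through 4 states with every (state, symbol) defined. Accept strings end in {0,2}, Reject strings end in {1,3}; accept={0,2}.

states=4 start=0 accept={0,2} delta: 0a->1 0b->2 1a->2 1b->0 2a->3 2b->1 3a->1 3b->1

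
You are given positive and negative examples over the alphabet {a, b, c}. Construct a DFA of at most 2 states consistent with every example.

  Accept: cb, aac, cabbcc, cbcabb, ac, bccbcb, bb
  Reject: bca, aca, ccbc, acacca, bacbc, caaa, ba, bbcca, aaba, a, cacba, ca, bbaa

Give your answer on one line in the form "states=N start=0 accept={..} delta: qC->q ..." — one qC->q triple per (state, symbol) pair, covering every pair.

states=2 start=0 accept={1} delta: 0a->0 0b->1 0c->1 1a->0 1b->1 1c->0

State merging on the prefix tree: take the shortest (then alphabetical) example prefix whose next move is undefined and point that move at state 0, else 1, else 2, ...; a target is out if some Accept/Reject pair would then sit in one state with the same input left (inseparable). If every existing state is out, open a new one.
a: 0a undefined. 0a->0: ok.
b: 0b undefined. 0b->0: no, bb/ba meet in 0. Open state 1: 0b->1.
c: 0c undefined. 0c->0: no, aac/aca meet in 0. 0c->1: ok.
ba: 1a undefined. 1a->0: ok.
bb: 1b undefined. 1b->0: no, cb/aca meet in 0. 1b->1: ok.
bc: 1c undefined. 1c->0: ok.
All examples now run through 2 states with every (state, symbol) defined. Accept strings end in {1}, Reject strings end in {0}; accept={1}.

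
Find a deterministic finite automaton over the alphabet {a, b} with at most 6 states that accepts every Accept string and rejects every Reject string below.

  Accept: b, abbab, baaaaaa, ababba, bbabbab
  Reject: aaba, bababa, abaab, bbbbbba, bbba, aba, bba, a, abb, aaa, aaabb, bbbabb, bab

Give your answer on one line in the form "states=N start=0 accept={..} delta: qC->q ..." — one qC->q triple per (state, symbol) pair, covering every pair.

Fold the examples into a partial DFA from state 0: repeatedly fix the first undefined (state, symbol) met by the shortest-then-alphabetical prefix, trying targets in increasing order and rejecting any under which an Accept and a Reject string meet in one state with the same remainder; add a state when all current targets are rejected. Accepting states are where Accept strings end.
a: 0a undefined. 0a->0: ok.
b: 0b undefined. 0b->0: no, b/aaba meet in 0. Open state 1: 0b->1.
ba: 1a undefined. 1a->0: no, b/abaab meet in 1. 1a->1: no, b/aaba meet in 1. Open state 2: 1a->2.
bb: 1b undefined. 1b->0: ok.
baa: 2a undefined. 2a->0: no, b/abaab meet in 1. 2a->1: ok.
bab: 2b undefined. 2b->0: no, b/bbbabb meet in 1. 2b->1: no, b/bab meet in 1. 2b->2: ok.
All examples now run through 3 states with every (state, symbol) defined. Accept strings end in {1}, Reject strings end in {0,2}; accept={1}.

states=3 start=0 accept={1} delta: 0a->0 0b->1 1a->2 1b->0 2a->1 2b->2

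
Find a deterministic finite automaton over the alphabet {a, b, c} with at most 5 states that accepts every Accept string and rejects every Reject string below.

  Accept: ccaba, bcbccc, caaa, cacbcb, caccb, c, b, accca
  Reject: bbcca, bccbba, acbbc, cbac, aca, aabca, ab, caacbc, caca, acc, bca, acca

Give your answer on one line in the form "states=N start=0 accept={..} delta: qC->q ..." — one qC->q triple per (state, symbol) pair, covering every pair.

states=5 start=0 accept={0,2} delta: 0a->1 0b->0 0c->0 1a->2 1b->1 1c->3 2a->0 2b->0 2c->1 3a->1 3b->3 3c->4 4a->1 4b->0 4c->1

Grow the machine one transition at a time. Run the examples from 0; the earliest place one falls off (shortest prefix, ties alphabetical) gets sent to the lowest-numbered state that keeps every Accept/Reject pair distinguishable — a pair clashes when both reach the same state with identical unread suffix — and to a fresh state only if none does.
a: 0a undefined. 0a->0: no, b/ab meet in 0 with "b" left. Open state 1: 0a->1.
b: 0b undefined. 0b->0: ok.
c: 0c undefined. 0c->0: ok.
aa: 1a undefined. 1a->0: no, bcbccc/caacbc meet in 0. 1a->1: no, caaa/bbcca meet in 1. Open state 2: 1a->2.
ab: 1b undefined. 1b->0: no, ccaba/bbcca meet in 1. 1b->1: ok.
ac: 1c undefined. 1c->0: no, bcbccc/acbbc meet in 0. 1c->1: no, ccaba/aca meet in 2. 1c->2: no, ccaba/cbac meet in 2. Open state 3: 1c->3.
aab: 2b undefined. 2b->0: ok.
aca: 3a undefined. 3a->0: no, bcbccc/aca meet in 0. 3a->1: ok.
acb: 3b undefined. 3b->0: no, bcbccc/acbbc meet in 0. 3b->1: no, cacbcb/bbcca meet in 1. 3b->2: no, bcbccc/acbbc meet in 0. 3b->3: ok.
acc: 3c undefined. 3c->0: no, bcbccc/acbbc meet in 0. 3c->1: no, ccaba/acca meet in 2. 3c->2: no, ccaba/acbbc meet in 2. 3c->3: no, cacbcb/acbbc meet in 3. Open state 4: 3c->4.
acca: 4a undefined. 4a->0: no, bcbccc/acca meet in 0. 4a->1: ok.
accc: 4c undefined. 4c->0: no, accca/bbcca meet in 1. 4c->1: ok.
caaa: 2a undefined. 2a->0: ok.
caac: 2c undefined. 2c->0: no, bcbccc/caacbc meet in 0. 2c->1: ok.
caccb: 4b undefined. 4b->0: ok.
All examples now run through 5 states with every (state, symbol) defined. Accept strings end in {0,2}, Reject strings end in {1,3,4}; accept={0,2}.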